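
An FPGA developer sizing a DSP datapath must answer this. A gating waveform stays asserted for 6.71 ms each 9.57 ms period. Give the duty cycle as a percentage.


Duty cycle as a percentage:
DC = (t_on / T) * 100
   = (6.71 / 9.57) * 100
   = 0.701149 * 100
   = 70.11 %

70.11 %


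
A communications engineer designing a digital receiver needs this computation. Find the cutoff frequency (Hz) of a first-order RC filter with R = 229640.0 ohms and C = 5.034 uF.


Cutoff frequency of a first-order RC filter:
fc = 1 / (2 * pi * R * C)
C = 5.034 uF = 5.034e-06 F
fc = 1 / (2 * pi * 229640.0 * 5.034e-06)
   = 1 / 7.2634109726176
   = 0.137676 Hz

0.137676 Hz


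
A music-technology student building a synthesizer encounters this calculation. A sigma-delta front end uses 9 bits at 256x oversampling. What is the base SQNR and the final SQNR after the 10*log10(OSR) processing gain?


Step 1 — baseline SQNR at Nyquist:
SQNR_base = 6.02*N + 1.76
          = 6.02*9 + 1.76
          = 55.94 dB

Step 2 — oversampling processing gain:
G = 10*log10(OSR) = 10*log10(256) = 24.08 dB

Step 3 — total:
SQNR_total = 55.94 + 24.08 = 80.02 dB

Base SQNR = 55.94 dB; oversampled SQNR = 80.02 dB


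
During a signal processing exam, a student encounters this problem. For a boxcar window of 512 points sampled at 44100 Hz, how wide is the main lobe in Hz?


Main lobe width for a rectangular window:
Width = 2 * fs / N
      = 2 * 44100 / 512
      = 88200 / 512
      = 172.266 Hz

172.266 Hz


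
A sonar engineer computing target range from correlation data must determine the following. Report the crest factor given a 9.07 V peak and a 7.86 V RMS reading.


Crest factor is the ratio of peak to RMS:
CF = V_peak / V_rms
   = 9.07 / 7.86
   = 1.1539

1.1539


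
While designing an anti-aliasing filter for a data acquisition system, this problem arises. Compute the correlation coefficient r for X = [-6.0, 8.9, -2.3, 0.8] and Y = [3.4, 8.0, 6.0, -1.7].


Pearson correlation coefficient (population):
r = cov(X,Y) / (std(X) * std(Y))
Mean X = 0.35, Mean Y = 3.925
Cov(X,Y) = 7.53625
Std(X) = 5.49204, Std(Y) = 3.634126
r = 0.3776

0.3776


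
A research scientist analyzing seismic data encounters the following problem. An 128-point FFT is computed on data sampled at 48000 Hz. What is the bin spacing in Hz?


DFT frequency resolution:
df = fs / N
   = 48000 / 128
   = 375.0 Hz

375.0 Hz


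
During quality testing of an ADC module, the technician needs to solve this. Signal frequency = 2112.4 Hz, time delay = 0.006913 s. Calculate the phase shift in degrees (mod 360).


Phase shift from frequency and time delay:
phi = 360 * f * t_delay
    = 360 * 2112.4 * 0.006913
    = 5257.09 degrees
    mod 360 = 217.09 degrees

217.09 degrees


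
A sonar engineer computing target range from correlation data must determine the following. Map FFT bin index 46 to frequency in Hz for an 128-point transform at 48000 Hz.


Frequency of DFT bin k:
f_k = k * fs / N
    = 46 * 48000 / 128
    = 2208000 / 128
    = 17250.0 Hz

17250.0 Hz


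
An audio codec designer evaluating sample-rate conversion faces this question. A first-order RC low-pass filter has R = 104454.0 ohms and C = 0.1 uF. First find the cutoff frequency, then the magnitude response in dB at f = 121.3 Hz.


Step 1 — cutoff frequency:
fc = 1 / (2*pi*R*C)
C = 0.1 uF = 1e-07 F
fc = 1 / (2*pi*104454.0*1e-07)
   = 15.2368 Hz

Step 2 — magnitude at f = 121.3 Hz:
|H(f)| = 1 / sqrt(1 + (f/fc)^2)
f/fc = 121.3 / 15.2368 = 7.960989
|H| = 1 / sqrt(1 + 63.377346) = 0.1246331
|H|_dB = 20*log10(0.1246331) = -18.09 dB

fc = 15.2368 Hz; |H(121.3 Hz)| = -18.09 dB


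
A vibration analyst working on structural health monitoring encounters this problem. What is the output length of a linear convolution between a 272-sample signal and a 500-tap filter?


Linear convolution output length:
L = N + M - 1
  = 272 + 500 - 1
  = 771 samples

771


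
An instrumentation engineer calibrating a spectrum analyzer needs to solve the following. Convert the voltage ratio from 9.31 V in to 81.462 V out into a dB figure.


Voltage gain in dB:
G = 20 * log10(Vout / Vin)
  = 20 * log10(81.462 / 9.31)
  = 20 * log10(8.749946)
  = 20 * 0.942005
  = 18.84 dB

18.84 dB


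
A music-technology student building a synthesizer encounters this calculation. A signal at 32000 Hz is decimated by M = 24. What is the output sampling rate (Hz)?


Decimation reduces the sample rate:
fs_out = fs_in / M
       = 32000 / 24
       = 1333.3333 Hz

1333.3333 Hz


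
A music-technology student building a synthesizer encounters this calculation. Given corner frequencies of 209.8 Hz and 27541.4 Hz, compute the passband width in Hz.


Bandwidth is the difference of -3dB frequencies:
BW = f_high - f_low
   = 27541.4 - 209.8
   = 27331.6 Hz

27331.6 Hz


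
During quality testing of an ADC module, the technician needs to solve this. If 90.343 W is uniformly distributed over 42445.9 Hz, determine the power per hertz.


Power spectral density:
PSD = P / BW
    = 90.343 / 42445.9
    = 0.00212843 W/Hz

0.00212843 W/Hz


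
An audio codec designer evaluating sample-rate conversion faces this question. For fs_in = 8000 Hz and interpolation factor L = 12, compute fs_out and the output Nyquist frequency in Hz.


Step 1 — output sample rate after interpolation by L:
fs_out = L * fs_in = 12 * 8000 = 96000 Hz

Step 2 — Nyquist frequency of the output stream:
f_Nyq = fs_out / 2 = 96000 / 2 = 48000.0 Hz

fs_out = 96000 Hz; f_Nyquist = 48000.0 Hz


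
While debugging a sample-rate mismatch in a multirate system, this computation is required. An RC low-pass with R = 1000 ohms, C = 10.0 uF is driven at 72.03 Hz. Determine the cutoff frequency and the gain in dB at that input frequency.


Step 1 — cutoff frequency:
fc = 1 / (2*pi*R*C)
C = 10.0 uF = 1e-05 F
fc = 1 / (2*pi*1000*1e-05)
   = 15.9155 Hz

Step 2 — magnitude at f = 72.03 Hz:
|H(f)| = 1 / sqrt(1 + (f/fc)^2)
f/fc = 72.03 / 15.9155 = 4.525777
|H| = 1 / sqrt(1 + 20.482657) = 0.2157526
|H|_dB = 20*log10(0.2157526) = -13.32 dB

fc = 15.9155 Hz; |H(72.03 Hz)| = -13.32 dB


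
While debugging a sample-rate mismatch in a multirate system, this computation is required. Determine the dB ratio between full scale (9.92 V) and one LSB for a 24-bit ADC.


Dynamic range from full-scale to LSB:
V_min = V_max / 2^bits = 9.92 / 2^24
DR = 20 * log10(V_max / V_min)
   = 20 * log10(2^24)
   = 20 * 24 * log10(2)
   = 144.49 dB

144.49 dB


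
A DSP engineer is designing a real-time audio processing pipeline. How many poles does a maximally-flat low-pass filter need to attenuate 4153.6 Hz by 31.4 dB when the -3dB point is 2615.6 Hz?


Butterworth filter order formula:
n = log10(10^(A/10) - 1) / (2 * log10(f_stop/f_pass))
10^(31.4/10) - 1 = 1379.3843
f_stop/f_pass = 4153.6 / 2615.6 = 1.588
n = 7.8159 -> ceil = 8

8


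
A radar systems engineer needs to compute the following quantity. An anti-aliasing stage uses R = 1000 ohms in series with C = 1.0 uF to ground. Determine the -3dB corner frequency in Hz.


Cutoff frequency of a first-order RC filter:
fc = 1 / (2 * pi * R * C)
C = 1.0 uF = 1e-06 F
fc = 1 / (2 * pi * 1000 * 1e-06)
   = 1 / 0.0062831853071796
   = 159.154943 Hz

159.154943 Hz


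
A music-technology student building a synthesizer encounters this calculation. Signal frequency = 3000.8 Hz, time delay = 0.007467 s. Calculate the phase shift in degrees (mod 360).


Phase shift from frequency and time delay:
phi = 360 * f * t_delay
    = 360 * 3000.8 * 0.007467
    = 8066.51 degrees
    mod 360 = 146.51 degrees

146.51 degrees


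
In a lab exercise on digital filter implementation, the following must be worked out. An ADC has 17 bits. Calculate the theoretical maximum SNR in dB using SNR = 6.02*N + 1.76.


Theoretical SNR for a full-scale sinusoid:
SNR = 6.02 * N + 1.76
    = 6.02 * 17 + 1.76
    = 102.34 + 1.76
    = 104.1 dB

104.1 dB


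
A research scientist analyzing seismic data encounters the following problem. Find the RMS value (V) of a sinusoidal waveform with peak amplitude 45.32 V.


RMS voltage for a sinusoidal waveform:
V_rms = V_peak / sqrt(2)
      = 45.32 / 1.414214
      = 32.046 V

32.046 V


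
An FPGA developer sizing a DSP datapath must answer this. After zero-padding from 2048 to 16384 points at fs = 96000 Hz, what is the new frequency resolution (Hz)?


Frequency resolution after zero-padding:
N_padded = 2048 * 8 = 16384
df = fs / N_padded
   = 96000 / 16384
   = 5.8594 Hz

5.8594 Hz


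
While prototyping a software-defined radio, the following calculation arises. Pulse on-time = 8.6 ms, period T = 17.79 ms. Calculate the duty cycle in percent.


Duty cycle as a percentage:
DC = (t_on / T) * 100
   = (8.6 / 17.79) * 100
   = 0.483418 * 100
   = 48.34 %

48.34 %


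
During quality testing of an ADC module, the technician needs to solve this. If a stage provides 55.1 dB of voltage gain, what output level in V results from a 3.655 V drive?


Output voltage from dB gain:
V_out = V_in * 10^(gain_dB / 20)
      = 3.655 * 10^(55.1 / 20)
      = 3.655 * 568.852931
      = 2079.1575 V

2079.1575 V


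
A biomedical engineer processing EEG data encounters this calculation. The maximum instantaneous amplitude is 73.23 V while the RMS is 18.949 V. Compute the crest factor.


Crest factor is the ratio of peak to RMS:
CF = V_peak / V_rms
   = 73.23 / 18.949
   = 3.8646

3.8646


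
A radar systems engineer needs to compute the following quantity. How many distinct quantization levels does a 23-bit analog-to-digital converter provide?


Number of quantization levels = 2^N
= 2^23
= 8388608

8388608


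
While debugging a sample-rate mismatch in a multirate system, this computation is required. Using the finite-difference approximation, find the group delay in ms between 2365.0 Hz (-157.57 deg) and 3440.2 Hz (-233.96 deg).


Group delay from phase difference:
tau = -d(phi)/d(omega)
d(phi) = -76.39 deg = -1.333257 rad
d(omega) = 2*pi*(3440.2 - 2365.0) = 6755.6808 rad/s
tau = -(-1.333257) / 6755.6808
    = 0.1974 ms

0.1974 ms


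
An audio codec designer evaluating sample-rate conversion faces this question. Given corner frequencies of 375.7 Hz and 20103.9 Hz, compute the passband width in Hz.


Bandwidth is the difference of -3dB frequencies:
BW = f_high - f_low
   = 20103.9 - 375.7
   = 19728.2 Hz

19728.2 Hz


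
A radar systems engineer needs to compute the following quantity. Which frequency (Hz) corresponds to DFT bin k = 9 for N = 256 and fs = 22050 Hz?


Frequency of DFT bin k:
f_k = k * fs / N
    = 9 * 22050 / 256
    = 198450 / 256
    = 775.195 Hz

775.195 Hz


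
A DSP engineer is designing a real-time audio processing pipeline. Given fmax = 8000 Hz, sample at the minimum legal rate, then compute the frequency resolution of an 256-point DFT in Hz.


Step 1 — Nyquist sampling rate:
fs = 2 * fmax = 2 * 8000 = 16000 Hz

Step 2 — DFT bin spacing:
df = fs / N = 16000 / 256 = 62.5 Hz

62.5 Hz


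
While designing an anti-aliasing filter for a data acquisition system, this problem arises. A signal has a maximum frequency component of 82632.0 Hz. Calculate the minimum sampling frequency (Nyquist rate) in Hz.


The Nyquist rate is twice the maximum frequency component.
fs_min = 2 * fmax
      = 2 * 82632.0
      = 165264.0 Hz

165264.0


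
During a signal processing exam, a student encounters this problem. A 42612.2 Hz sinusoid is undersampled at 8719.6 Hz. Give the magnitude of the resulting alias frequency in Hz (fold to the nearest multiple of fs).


Compute the nearest integer multiple of fs to the signal:
n = round(42612.2 / 8719.6) = 5
f_alias = |42612.2 - 5 * 8719.6|
        = |42612.2 - 43598.0|
        = 985.8 Hz

985.8


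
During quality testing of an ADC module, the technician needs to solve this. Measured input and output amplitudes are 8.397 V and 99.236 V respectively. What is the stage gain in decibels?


Voltage gain in dB:
G = 20 * log10(Vout / Vin)
  = 20 * log10(99.236 / 8.397)
  = 20 * log10(11.81803)
  = 20 * 1.072545
  = 21.45 dB

21.45 dB


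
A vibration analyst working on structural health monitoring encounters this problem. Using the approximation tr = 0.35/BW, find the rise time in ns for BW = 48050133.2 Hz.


Rise time from bandwidth relationship:
tr = 0.35 / BW
   = 0.35 / 48050133.2
   = 7.284058892e-09 s
   = 7.2841 ns

7.2841 ns


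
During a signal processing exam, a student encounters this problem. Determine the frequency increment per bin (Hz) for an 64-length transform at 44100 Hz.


DFT frequency resolution:
df = fs / N
   = 44100 / 64
   = 689.0625 Hz

689.0625 Hz


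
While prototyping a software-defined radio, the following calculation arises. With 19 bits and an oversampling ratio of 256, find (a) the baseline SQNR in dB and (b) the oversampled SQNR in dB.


Step 1 — baseline SQNR at Nyquist:
SQNR_base = 6.02*N + 1.76
          = 6.02*19 + 1.76
          = 116.14 dB

Step 2 — oversampling processing gain:
G = 10*log10(OSR) = 10*log10(256) = 24.08 dB

Step 3 — total:
SQNR_total = 116.14 + 24.08 = 140.22 dB

Base SQNR = 116.14 dB; oversampled SQNR = 140.22 dB


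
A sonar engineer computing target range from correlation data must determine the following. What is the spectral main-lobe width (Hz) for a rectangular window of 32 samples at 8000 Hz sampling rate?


Main lobe width for a rectangular window:
Width = 2 * fs / N
      = 2 * 8000 / 32
      = 16000 / 32
      = 500.0 Hz

500.0 Hz


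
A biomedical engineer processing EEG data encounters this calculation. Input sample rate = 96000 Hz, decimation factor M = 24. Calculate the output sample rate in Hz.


Decimation reduces the sample rate:
fs_out = fs_in / M
       = 96000 / 24
       = 4000.0 Hz

4000.0 Hz


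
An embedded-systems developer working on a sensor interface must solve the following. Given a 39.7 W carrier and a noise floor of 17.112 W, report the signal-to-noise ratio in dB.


SNR in decibels:
SNR = 10 * log10(Ps / Pn)
    = 10 * log10(39.7 / 17.112)
    = 10 * log10(2.32)
    = 10 * 0.3655
    = 3.65 dB

3.65 dB


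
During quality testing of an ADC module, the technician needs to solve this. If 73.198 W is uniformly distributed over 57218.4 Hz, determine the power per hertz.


Power spectral density:
PSD = P / BW
    = 73.198 / 57218.4
    = 0.00127927 W/Hz

0.00127927 W/Hz


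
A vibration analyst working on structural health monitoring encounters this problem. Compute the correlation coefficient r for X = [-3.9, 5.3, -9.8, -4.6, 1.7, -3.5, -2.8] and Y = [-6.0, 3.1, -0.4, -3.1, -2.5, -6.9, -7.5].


Pearson correlation coefficient (population):
r = cov(X,Y) / (std(X) * std(Y))
Mean X = -2.5143, Mean Y = -3.3286
Cov(X,Y) = 5.76102
Std(X) = 4.459798, Std(Y) = 3.544297
r = 0.3645

0.3645


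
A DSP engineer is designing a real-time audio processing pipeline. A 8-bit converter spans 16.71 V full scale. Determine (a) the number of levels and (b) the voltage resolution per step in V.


Step 1 — number of quantization levels:
L = 2^N = 2^8 = 256

Step 2 — LSB step size:
delta = Vfs / L
      = 16.71 / 256
      = 0.06527344 V

Levels = 256; step size = 0.06527344 V


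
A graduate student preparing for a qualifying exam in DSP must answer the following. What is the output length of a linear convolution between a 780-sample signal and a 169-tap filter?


Linear convolution output length:
L = N + M - 1
  = 780 + 169 - 1
  = 948 samples

948


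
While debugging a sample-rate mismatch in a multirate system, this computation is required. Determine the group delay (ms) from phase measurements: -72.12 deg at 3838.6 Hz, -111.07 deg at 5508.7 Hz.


Group delay from phase difference:
tau = -d(phi)/d(omega)
d(phi) = -38.95 deg = -0.679806 rad
d(omega) = 2*pi*(5508.7 - 3838.6) = 10493.5478 rad/s
tau = -(-0.679806) / 10493.5478
    = 0.0648 ms

0.0648 ms


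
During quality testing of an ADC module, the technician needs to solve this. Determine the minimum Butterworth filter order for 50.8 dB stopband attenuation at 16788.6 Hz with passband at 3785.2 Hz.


Butterworth filter order formula:
n = log10(10^(A/10) - 1) / (2 * log10(f_stop/f_pass))
10^(50.8/10) - 1 = 120225.4435
f_stop/f_pass = 16788.6 / 3785.2 = 4.4353
n = 3.9263 -> ceil = 4

4


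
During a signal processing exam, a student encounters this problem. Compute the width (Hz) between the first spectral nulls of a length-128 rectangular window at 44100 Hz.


Main lobe width for a rectangular window:
Width = 2 * fs / N
      = 2 * 44100 / 128
      = 88200 / 128
      = 689.062 Hz

689.062 Hz


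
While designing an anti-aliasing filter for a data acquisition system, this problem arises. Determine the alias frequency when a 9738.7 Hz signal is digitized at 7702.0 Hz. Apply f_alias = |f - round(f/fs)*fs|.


Compute the nearest integer multiple of fs to the signal:
n = round(9738.7 / 7702.0) = 1
f_alias = |9738.7 - 1 * 7702.0|
        = |9738.7 - 7702.0|
        = 2036.7 Hz

2036.7


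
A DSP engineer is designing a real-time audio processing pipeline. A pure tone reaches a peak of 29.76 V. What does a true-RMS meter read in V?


RMS voltage for a sinusoidal waveform:
V_rms = V_peak / sqrt(2)
      = 29.76 / 1.414214
      = 21.043 V

21.043 V


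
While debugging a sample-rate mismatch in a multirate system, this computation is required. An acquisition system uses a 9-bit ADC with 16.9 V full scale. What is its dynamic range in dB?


Dynamic range from full-scale to LSB:
V_min = V_max / 2^bits = 16.9 / 2^9
DR = 20 * log10(V_max / V_min)
   = 20 * log10(2^9)
   = 20 * 9 * log10(2)
   = 54.19 dB

54.19 dB


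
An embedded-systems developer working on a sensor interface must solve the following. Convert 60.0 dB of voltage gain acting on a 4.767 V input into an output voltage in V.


Output voltage from dB gain:
V_out = V_in * 10^(gain_dB / 20)
      = 4.767 * 10^(60.0 / 20)
      = 4.767 * 1000.0
      = 4767.0 V

4767.0 V


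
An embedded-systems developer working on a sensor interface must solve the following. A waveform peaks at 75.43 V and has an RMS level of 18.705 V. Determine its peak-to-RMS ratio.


Crest factor is the ratio of peak to RMS:
CF = V_peak / V_rms
   = 75.43 / 18.705
   = 4.0326

4.0326


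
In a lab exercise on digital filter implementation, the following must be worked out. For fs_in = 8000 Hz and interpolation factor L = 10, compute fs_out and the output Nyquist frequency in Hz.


Step 1 — output sample rate after interpolation by L:
fs_out = L * fs_in = 10 * 8000 = 80000 Hz

Step 2 — Nyquist frequency of the output stream:
f_Nyq = fs_out / 2 = 80000 / 2 = 40000.0 Hz

fs_out = 80000 Hz; f_Nyquist = 40000.0 Hz


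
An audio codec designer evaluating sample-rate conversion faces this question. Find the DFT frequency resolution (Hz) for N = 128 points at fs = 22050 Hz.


DFT frequency resolution:
df = fs / N
   = 22050 / 128
   = 172.2656 Hz

172.2656 Hz


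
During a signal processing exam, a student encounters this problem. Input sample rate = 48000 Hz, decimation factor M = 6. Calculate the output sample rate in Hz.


Decimation reduces the sample rate:
fs_out = fs_in / M
       = 48000 / 6
       = 8000.0 Hz

8000.0 Hz


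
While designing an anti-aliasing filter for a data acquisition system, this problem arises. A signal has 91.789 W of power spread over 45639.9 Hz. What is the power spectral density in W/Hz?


Power spectral density:
PSD = P / BW
    = 91.789 / 45639.9
    = 0.00201116 W/Hz

0.00201116 W/Hz


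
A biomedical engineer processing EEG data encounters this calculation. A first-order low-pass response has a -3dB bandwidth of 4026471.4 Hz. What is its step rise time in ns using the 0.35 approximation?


Rise time from bandwidth relationship:
tr = 0.35 / BW
   = 0.35 / 4026471.4
   = 8.692474508e-08 s
   = 86.9247 ns

86.9247 ns


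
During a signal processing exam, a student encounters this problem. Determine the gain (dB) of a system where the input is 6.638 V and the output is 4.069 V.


Voltage gain in dB:
G = 20 * log10(Vout / Vin)
  = 20 * log10(4.069 / 6.638)
  = 20 * log10(0.612986)
  = 20 * -0.21255
  = -4.25 dB

-4.25 dB


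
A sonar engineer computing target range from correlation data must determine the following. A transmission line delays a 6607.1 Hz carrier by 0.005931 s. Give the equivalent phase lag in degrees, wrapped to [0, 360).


Phase shift from frequency and time delay:
phi = 360 * f * t_delay
    = 360 * 6607.1 * 0.005931
    = 14107.22 degrees
    mod 360 = 67.22 degrees

67.22 degrees


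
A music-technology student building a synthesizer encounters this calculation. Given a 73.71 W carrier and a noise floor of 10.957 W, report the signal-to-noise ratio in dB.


SNR in decibels:
SNR = 10 * log10(Ps / Pn)
    = 10 * log10(73.71 / 10.957)
    = 10 * log10(6.7272)
    = 10 * 0.8278
    = 8.28 dB

8.28 dB


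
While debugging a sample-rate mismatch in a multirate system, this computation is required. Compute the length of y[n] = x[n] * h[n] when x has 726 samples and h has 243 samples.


Linear convolution output length:
L = N + M - 1
  = 726 + 243 - 1
  = 968 samples

968


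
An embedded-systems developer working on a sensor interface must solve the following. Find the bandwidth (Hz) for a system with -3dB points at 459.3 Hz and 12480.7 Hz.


Bandwidth is the difference of -3dB frequencies:
BW = f_high - f_low
   = 12480.7 - 459.3
   = 12021.4 Hz

12021.4 Hz


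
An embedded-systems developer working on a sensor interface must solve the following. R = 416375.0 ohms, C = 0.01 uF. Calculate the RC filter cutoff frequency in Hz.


Cutoff frequency of a first-order RC filter:
fc = 1 / (2 * pi * R * C)
C = 0.01 uF = 1e-08 F
fc = 1 / (2 * pi * 416375.0 * 1e-08)
   = 1 / 0.026161612822769
   = 38.223943 Hz

38.223943 Hz


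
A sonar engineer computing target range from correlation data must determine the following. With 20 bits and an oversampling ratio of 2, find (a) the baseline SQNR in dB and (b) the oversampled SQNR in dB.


Step 1 — baseline SQNR at Nyquist:
SQNR_base = 6.02*N + 1.76
          = 6.02*20 + 1.76
          = 122.16 dB

Step 2 — oversampling processing gain:
G = 10*log10(OSR) = 10*log10(2) = 3.01 dB

Step 3 — total:
SQNR_total = 122.16 + 3.01 = 125.17 dB

Base SQNR = 122.16 dB; oversampled SQNR = 125.17 dB


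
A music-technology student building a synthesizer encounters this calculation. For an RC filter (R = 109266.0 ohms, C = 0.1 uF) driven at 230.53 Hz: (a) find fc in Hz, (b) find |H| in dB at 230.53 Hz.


Step 1 — cutoff frequency:
fc = 1 / (2*pi*R*C)
C = 0.1 uF = 1e-07 F
fc = 1 / (2*pi*109266.0*1e-07)
   = 14.5658 Hz

Step 2 — magnitude at f = 230.53 Hz:
|H(f)| = 1 / sqrt(1 + (f/fc)^2)
f/fc = 230.53 / 14.5658 = 15.8268
|H| = 1 / sqrt(1 + 250.487598) = 0.0630582
|H|_dB = 20*log10(0.0630582) = -24.01 dB

fc = 14.5658 Hz; |H(230.53 Hz)| = -24.01 dB


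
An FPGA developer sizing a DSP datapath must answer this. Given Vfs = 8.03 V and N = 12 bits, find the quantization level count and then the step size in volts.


Step 1 — number of quantization levels:
L = 2^N = 2^12 = 4096

Step 2 — LSB step size:
delta = Vfs / L
      = 8.03 / 4096
      = 0.00196045 V

Levels = 4096; step size = 0.00196045 V


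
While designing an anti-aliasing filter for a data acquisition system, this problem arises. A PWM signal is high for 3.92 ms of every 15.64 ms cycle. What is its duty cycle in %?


Duty cycle as a percentage:
DC = (t_on / T) * 100
   = (3.92 / 15.64) * 100
   = 0.250639 * 100
   = 25.06 %

25.06 %


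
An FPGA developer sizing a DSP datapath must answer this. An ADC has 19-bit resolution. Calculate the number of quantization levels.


Number of quantization levels = 2^N
= 2^19
= 524288

524288


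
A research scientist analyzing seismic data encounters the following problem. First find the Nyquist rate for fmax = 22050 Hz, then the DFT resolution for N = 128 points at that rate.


Step 1 — Nyquist sampling rate:
fs = 2 * fmax = 2 * 22050 = 44100 Hz

Step 2 — DFT bin spacing:
df = fs / N = 44100 / 128 = 344.5312 Hz

344.5312 Hz


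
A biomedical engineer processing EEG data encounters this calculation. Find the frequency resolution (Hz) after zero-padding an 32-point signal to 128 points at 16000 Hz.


Frequency resolution after zero-padding:
N_padded = 32 * 4 = 128
df = fs / N_padded
   = 16000 / 128
   = 125.0 Hz

125.0 Hz


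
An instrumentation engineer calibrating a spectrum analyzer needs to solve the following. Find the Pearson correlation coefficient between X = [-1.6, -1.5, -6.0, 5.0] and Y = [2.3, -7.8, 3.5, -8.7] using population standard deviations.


Pearson correlation coefficient (population):
r = cov(X,Y) / (std(X) * std(Y))
Mean X = -1.025, Mean Y = -2.675
Cov(X,Y) = -16.861875
Std(X) = 3.924522, Std(Y) = 5.600167
r = -0.7672

-0.7672


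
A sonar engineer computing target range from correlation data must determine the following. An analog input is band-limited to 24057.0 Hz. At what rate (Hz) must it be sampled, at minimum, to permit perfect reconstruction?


The Nyquist rate is twice the maximum frequency component.
fs_min = 2 * fmax
      = 2 * 24057.0
      = 48114.0 Hz

48114.0


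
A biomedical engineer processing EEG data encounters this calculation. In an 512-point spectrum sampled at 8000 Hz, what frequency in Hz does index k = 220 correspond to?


Frequency of DFT bin k:
f_k = k * fs / N
    = 220 * 8000 / 512
    = 1760000 / 512
    = 3437.5 Hz

3437.5 Hz


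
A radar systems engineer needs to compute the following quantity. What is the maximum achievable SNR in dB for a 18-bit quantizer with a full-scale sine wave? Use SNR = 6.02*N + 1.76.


Theoretical SNR for a full-scale sinusoid:
SNR = 6.02 * N + 1.76
    = 6.02 * 18 + 1.76
    = 108.36 + 1.76
    = 110.12 dB

110.12 dB


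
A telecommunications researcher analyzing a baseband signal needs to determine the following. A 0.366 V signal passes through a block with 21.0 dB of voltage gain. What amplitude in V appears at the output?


Output voltage from dB gain:
V_out = V_in * 10^(gain_dB / 20)
      = 0.366 * 10^(21.0 / 20)
      = 0.366 * 11.220185
      = 4.1066 V

4.1066 V


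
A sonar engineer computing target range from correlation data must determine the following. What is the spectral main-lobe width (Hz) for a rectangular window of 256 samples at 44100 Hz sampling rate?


Main lobe width for a rectangular window:
Width = 2 * fs / N
      = 2 * 44100 / 256
      = 88200 / 256
      = 344.531 Hz

344.531 Hz


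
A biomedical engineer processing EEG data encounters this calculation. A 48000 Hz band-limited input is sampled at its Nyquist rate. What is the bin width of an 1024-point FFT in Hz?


Step 1 — Nyquist sampling rate:
fs = 2 * fmax = 2 * 48000 = 96000 Hz

Step 2 — DFT bin spacing:
df = fs / N = 96000 / 1024 = 93.75 Hz

93.75 Hz


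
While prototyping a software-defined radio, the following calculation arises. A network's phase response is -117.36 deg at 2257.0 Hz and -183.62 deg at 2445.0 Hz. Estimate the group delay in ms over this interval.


Group delay from phase difference:
tau = -d(phi)/d(omega)
d(phi) = -66.26 deg = -1.156455 rad
d(omega) = 2*pi*(2445.0 - 2257.0) = 1181.2388 rad/s
tau = -(-1.156455) / 1181.2388
    = 0.979 ms

0.979 ms


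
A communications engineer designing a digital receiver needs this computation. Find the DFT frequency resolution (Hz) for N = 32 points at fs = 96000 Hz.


DFT frequency resolution:
df = fs / N
   = 96000 / 32
   = 3000.0 Hz

3000.0 Hz


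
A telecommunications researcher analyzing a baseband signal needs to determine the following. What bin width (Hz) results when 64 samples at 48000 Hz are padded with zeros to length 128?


Frequency resolution after zero-padding:
N_padded = 64 * 2 = 128
df = fs / N_padded
   = 48000 / 128
   = 375.0 Hz

375.0 Hz


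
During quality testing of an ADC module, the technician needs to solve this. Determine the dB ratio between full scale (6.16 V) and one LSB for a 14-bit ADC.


Dynamic range from full-scale to LSB:
V_min = V_max / 2^bits = 6.16 / 2^14
DR = 20 * log10(V_max / V_min)
   = 20 * log10(2^14)
   = 20 * 14 * log10(2)
   = 84.29 dB

84.29 dB


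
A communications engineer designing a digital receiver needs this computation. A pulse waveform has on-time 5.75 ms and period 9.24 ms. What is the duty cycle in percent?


Duty cycle as a percentage:
DC = (t_on / T) * 100
   = (5.75 / 9.24) * 100
   = 0.622294 * 100
   = 62.23 %

62.23 %


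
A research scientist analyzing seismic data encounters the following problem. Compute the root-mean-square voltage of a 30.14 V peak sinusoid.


RMS voltage for a sinusoidal waveform:
V_rms = V_peak / sqrt(2)
      = 30.14 / 1.414214
      = 21.312 V

21.312 V


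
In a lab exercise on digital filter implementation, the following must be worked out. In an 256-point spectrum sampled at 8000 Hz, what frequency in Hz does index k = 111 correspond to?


Frequency of DFT bin k:
f_k = k * fs / N
    = 111 * 8000 / 256
    = 888000 / 256
    = 3468.75 Hz

3468.75 Hz


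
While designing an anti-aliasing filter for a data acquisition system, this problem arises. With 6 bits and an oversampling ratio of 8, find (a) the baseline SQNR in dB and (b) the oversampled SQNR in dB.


Step 1 — baseline SQNR at Nyquist:
SQNR_base = 6.02*N + 1.76
          = 6.02*6 + 1.76
          = 37.88 dB

Step 2 — oversampling processing gain:
G = 10*log10(OSR) = 10*log10(8) = 9.03 dB

Step 3 — total:
SQNR_total = 37.88 + 9.03 = 46.91 dB

Base SQNR = 37.88 dB; oversampled SQNR = 46.91 dB


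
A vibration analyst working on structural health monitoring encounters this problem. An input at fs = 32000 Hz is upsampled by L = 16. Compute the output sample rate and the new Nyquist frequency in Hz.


Step 1 — output sample rate after interpolation by L:
fs_out = L * fs_in = 16 * 32000 = 512000 Hz

Step 2 — Nyquist frequency of the output stream:
f_Nyq = fs_out / 2 = 512000 / 2 = 256000.0 Hz

fs_out = 512000 Hz; f_Nyquist = 256000.0 Hz


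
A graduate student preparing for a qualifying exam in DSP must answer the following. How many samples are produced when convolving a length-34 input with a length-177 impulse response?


Linear convolution output length:
L = N + M - 1
  = 34 + 177 - 1
  = 210 samples

210


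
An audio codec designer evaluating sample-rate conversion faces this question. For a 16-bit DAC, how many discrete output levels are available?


Number of quantization levels = 2^N
= 2^16
= 65536

65536


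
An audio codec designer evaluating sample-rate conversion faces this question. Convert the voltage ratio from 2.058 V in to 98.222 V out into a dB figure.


Voltage gain in dB:
G = 20 * log10(Vout / Vin)
  = 20 * log10(98.222 / 2.058)
  = 20 * log10(47.726919)
  = 20 * 1.678763
  = 33.58 dB

33.58 dB


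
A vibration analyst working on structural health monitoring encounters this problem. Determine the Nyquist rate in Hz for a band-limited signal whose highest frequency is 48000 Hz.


The Nyquist rate is twice the maximum frequency component.
fs_min = 2 * fmax
      = 2 * 48000
      = 96000 Hz

96000


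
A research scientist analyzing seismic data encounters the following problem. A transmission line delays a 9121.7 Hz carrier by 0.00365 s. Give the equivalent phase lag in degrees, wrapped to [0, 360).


Phase shift from frequency and time delay:
phi = 360 * f * t_delay
    = 360 * 9121.7 * 0.00365
    = 11985.91 degrees
    mod 360 = 105.91 degrees

105.91 degrees


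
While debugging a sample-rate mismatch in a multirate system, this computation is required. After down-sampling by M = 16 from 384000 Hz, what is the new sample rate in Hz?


Decimation reduces the sample rate:
fs_out = fs_in / M
       = 384000 / 16
       = 24000.0 Hz

24000.0 Hz


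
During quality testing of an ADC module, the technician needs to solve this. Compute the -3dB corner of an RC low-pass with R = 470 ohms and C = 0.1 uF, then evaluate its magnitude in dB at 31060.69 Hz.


Step 1 — cutoff frequency:
fc = 1 / (2*pi*R*C)
C = 0.1 uF = 1e-07 F
fc = 1 / (2*pi*470*1e-07)
   = 3386.275 Hz

Step 2 — magnitude at f = 31060.69 Hz:
|H(f)| = 1 / sqrt(1 + (f/fc)^2)
f/fc = 31060.69 / 3386.275 = 9.172524
|H| = 1 / sqrt(1 + 84.135197) = 0.1083791
|H|_dB = 20*log10(0.1083791) = -19.3 dB

fc = 3386.275 Hz; |H(31060.69 Hz)| = -19.3 dB


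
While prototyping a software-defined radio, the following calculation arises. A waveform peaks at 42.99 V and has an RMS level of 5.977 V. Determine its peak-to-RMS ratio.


Crest factor is the ratio of peak to RMS:
CF = V_peak / V_rms
   = 42.99 / 5.977
   = 7.1926

7.1926


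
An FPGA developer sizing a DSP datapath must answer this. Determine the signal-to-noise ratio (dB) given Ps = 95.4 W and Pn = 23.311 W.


SNR in decibels:
SNR = 10 * log10(Ps / Pn)
    = 10 * log10(95.4 / 23.311)
    = 10 * log10(4.0925)
    = 10 * 0.612
    = 6.12 dB

6.12 dB


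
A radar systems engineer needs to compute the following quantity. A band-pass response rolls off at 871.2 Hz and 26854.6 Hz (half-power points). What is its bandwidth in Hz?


Bandwidth is the difference of -3dB frequencies:
BW = f_high - f_low
   = 26854.6 - 871.2
   = 25983.4 Hz

25983.4 Hz


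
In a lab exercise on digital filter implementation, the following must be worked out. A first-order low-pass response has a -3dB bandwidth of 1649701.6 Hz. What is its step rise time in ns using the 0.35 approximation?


Rise time from bandwidth relationship:
tr = 0.35 / BW
   = 0.35 / 1649701.6
   = 2.121595809e-07 s
   = 212.1596 ns

212.1596 ns


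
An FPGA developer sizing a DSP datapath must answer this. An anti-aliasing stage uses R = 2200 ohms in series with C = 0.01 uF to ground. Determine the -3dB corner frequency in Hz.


Cutoff frequency of a first-order RC filter:
fc = 1 / (2 * pi * R * C)
C = 0.01 uF = 1e-08 F
fc = 1 / (2 * pi * 2200 * 1e-08)
   = 1 / 0.00013823007675795
   = 7234.315595 Hz

7234.315595 Hz


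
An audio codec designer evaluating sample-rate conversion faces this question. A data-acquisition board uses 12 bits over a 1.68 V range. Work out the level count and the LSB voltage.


Step 1 — number of quantization levels:
L = 2^N = 2^12 = 4096

Step 2 — LSB step size:
delta = Vfs / L
      = 1.68 / 4096
      = 0.00041016 V

Levels = 4096; step size = 0.00041016 V


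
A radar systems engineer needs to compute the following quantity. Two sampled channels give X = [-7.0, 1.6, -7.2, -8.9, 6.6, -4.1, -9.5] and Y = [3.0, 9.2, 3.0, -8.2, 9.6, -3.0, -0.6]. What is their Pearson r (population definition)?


Pearson correlation coefficient (population):
r = cov(X,Y) / (std(X) * std(Y))
Mean X = -4.0714, Mean Y = 1.8571
Cov(X,Y) = 25.626939
Std(X) = 5.570256, Std(Y) = 5.943269
r = 0.7741

0.7741


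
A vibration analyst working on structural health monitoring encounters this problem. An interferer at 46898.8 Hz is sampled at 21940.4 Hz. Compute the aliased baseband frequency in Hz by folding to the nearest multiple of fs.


Compute the nearest integer multiple of fs to the signal:
n = round(46898.8 / 21940.4) = 2
f_alias = |46898.8 - 2 * 21940.4|
        = |46898.8 - 43880.8|
        = 3018.0 Hz

3018.0


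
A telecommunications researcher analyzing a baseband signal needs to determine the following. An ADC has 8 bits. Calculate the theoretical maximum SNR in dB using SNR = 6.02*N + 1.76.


Theoretical SNR for a full-scale sinusoid:
SNR = 6.02 * N + 1.76
    = 6.02 * 8 + 1.76
    = 48.16 + 1.76
    = 49.92 dB

49.92 dB


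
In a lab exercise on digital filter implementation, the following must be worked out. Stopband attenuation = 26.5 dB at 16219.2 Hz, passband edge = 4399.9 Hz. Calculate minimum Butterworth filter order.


Butterworth filter order formula:
n = log10(10^(A/10) - 1) / (2 * log10(f_stop/f_pass))
10^(26.5/10) - 1 = 445.6836
f_stop/f_pass = 16219.2 / 4399.9 = 3.6863
n = 2.3377 -> ceil = 3

3


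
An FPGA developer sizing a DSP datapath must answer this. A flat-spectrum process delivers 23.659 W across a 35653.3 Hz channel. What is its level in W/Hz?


Power spectral density:
PSD = P / BW
    = 23.659 / 35653.3
    = 0.00066359 W/Hz

0.00066359 W/Hz


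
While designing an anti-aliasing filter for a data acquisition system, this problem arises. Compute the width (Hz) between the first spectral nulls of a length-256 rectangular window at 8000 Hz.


Main lobe width for a rectangular window:
Width = 2 * fs / N
      = 2 * 8000 / 256
      = 16000 / 256
      = 62.5 Hz

62.5 Hz


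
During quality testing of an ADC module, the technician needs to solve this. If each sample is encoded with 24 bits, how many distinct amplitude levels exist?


Number of quantization levels = 2^N
= 2^24
= 16777216

16777216


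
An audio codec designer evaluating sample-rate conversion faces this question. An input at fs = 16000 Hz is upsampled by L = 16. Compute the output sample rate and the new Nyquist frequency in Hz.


Step 1 — output sample rate after interpolation by L:
fs_out = L * fs_in = 16 * 16000 = 256000 Hz

Step 2 — Nyquist frequency of the output stream:
f_Nyq = fs_out / 2 = 256000 / 2 = 128000.0 Hz

fs_out = 256000 Hz; f_Nyquist = 128000.0 Hz


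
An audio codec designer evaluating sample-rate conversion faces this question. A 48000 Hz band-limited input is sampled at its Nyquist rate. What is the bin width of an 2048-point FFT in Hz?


Step 1 — Nyquist sampling rate:
fs = 2 * fmax = 2 * 48000 = 96000 Hz

Step 2 — DFT bin spacing:
df = fs / N = 96000 / 2048 = 46.875 Hz

46.875 Hz


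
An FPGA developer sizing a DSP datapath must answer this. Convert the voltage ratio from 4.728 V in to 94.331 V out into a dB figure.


Voltage gain in dB:
G = 20 * log10(Vout / Vin)
  = 20 * log10(94.331 / 4.728)
  = 20 * log10(19.951565)
  = 20 * 1.299977
  = 26.0 dB

26.0 dB


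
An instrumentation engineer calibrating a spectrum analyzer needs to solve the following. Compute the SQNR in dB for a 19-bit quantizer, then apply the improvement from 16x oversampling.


Step 1 — baseline SQNR at Nyquist:
SQNR_base = 6.02*N + 1.76
          = 6.02*19 + 1.76
          = 116.14 dB

Step 2 — oversampling processing gain:
G = 10*log10(OSR) = 10*log10(16) = 12.04 dB

Step 3 — total:
SQNR_total = 116.14 + 12.04 = 128.18 dB

Base SQNR = 116.14 dB; oversampled SQNR = 128.18 dB


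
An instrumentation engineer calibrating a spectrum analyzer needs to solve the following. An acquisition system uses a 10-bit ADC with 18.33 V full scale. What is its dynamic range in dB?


Dynamic range from full-scale to LSB:
V_min = V_max / 2^bits = 18.33 / 2^10
DR = 20 * log10(V_max / V_min)
   = 20 * log10(2^10)
   = 20 * 10 * log10(2)
   = 60.21 dB

60.21 dB


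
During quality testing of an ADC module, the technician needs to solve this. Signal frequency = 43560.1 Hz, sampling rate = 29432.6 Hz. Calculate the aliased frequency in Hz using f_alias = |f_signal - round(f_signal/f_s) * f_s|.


Compute the nearest integer multiple of fs to the signal:
n = round(43560.1 / 29432.6) = 1
f_alias = |43560.1 - 1 * 29432.6|
        = |43560.1 - 29432.6|
        = 14127.5 Hz

14127.5


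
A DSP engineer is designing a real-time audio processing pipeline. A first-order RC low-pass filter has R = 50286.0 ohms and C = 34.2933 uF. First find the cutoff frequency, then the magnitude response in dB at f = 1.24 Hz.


Step 1 — cutoff frequency:
fc = 1 / (2*pi*R*C)
C = 34.2933 uF = 3.42933e-05 F
fc = 1 / (2*pi*50286.0*3.42933e-05)
   = 0.0922919 Hz

Step 2 — magnitude at f = 1.24 Hz:
|H(f)| = 1 / sqrt(1 + (f/fc)^2)
f/fc = 1.24 / 0.0922919 = 13.435632
|H| = 1 / sqrt(1 + 180.516207) = 0.0742236
|H|_dB = 20*log10(0.0742236) = -22.59 dB

fc = 0.0922919 Hz; |H(1.24 Hz)| = -22.59 dB
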